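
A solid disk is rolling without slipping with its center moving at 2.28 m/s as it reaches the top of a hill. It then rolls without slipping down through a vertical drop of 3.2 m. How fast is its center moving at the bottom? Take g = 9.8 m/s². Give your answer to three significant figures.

The moment of inertia is (1/2)MR², giving k ≡ I/(MR²) = 0.5.
Pure rolling means v = ωR; then KE = ½Mv² + ½I(v/R)² = ½(1+k)Mv² = (3/4)Mv².
Conserving energy between top and bottom: (3/4)Mv² = (3/4)Mv₀² + Mgh, hence v² = v₀² + 2gh/(1+k).
v = √(2.28² + 2×9.8×3.2/1.5) = √47.01 ≈ 6.86 m/s.

v ≈ 6.86 m/s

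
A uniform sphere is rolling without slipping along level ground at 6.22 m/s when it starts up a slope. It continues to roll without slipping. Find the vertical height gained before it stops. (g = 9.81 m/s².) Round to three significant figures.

h ≈ 2.76 m

Here I = (2/5)MR², so the shape factor k = I/(MR²) = 0.4.
Rolling without slipping gives ω = v/R, so the total kinetic energy is ½Mv² + ½Iω² = ½(1+k)Mv² = (7/10)Mv².
At the top the kinetic energy is zero, so (7/10)Mv₀² = Mgh.
Thus h = (1+k)v₀²/(2g) = 1.4 × 6.22² / (2 × 9.81) ≈ 2.76 m.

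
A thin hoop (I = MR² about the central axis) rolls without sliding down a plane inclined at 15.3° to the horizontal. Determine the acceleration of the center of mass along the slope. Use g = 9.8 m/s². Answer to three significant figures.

The moment of inertia is MR², giving k ≡ I/(MR²) = 1.
Translational: Mg sinθ − f = Ma. Rotational about the CM: fR = Iα = kMRa, so f = kMa.
Eliminating f: Mg sinθ = (1+k)Ma, so a = g sinθ/(1+k) = 9.8 × sin15.3° / 2 ≈ 1.29 m/s².

a ≈ 1.29 m/s²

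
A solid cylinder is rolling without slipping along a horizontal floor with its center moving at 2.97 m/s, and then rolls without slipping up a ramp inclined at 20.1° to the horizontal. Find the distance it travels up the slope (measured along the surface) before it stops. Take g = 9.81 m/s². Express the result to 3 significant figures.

d ≈ 1.96 m

Here I = (1/2)MR², so the shape factor k = I/(MR²) = 0.5.
Pure rolling means v = ωR; then KE = ½Mv² + ½I(v/R)² = ½(1+k)Mv² = (3/4)Mv².
Setting this equal to Mgh gives the vertical rise h = (1+k)v₀²/(2g) = 1.5×2.97²/(2×9.81) = 0.6744 m.
Along the incline, d = h/sinθ = 0.6744/sin20.1° ≈ 1.96 m.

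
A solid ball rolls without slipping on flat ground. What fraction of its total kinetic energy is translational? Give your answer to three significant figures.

Here I = (2/5)MR², so the shape factor k = I/(MR²) = 0.4.
With ω = v/R, KE_trans = ½Mv² and KE_rot = ½Iω² = ½kMv², so KE_total = ½(1+k)Mv².
The translational fraction is therefore 1/(1+k) = 1/1.4 ≈ 0.714.

fraction ≈ 0.714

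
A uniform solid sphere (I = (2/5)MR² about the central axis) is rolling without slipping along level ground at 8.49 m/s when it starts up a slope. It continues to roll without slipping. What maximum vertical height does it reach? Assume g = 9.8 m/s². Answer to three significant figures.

h ≈ 5.15 m

With I = (2/5)MR², the ratio k = I/(MR²) is 0.4.
Pure rolling means v = ωR; then KE = ½Mv² + ½I(v/R)² = ½(1+k)Mv² = (7/10)Mv².
All of this converts to potential energy at the highest point: (7/10)Mv₀² = Mgh.
Thus h = (1+k)v₀²/(2g) = 1.4 × 8.49² / (2 × 9.8) ≈ 5.15 m.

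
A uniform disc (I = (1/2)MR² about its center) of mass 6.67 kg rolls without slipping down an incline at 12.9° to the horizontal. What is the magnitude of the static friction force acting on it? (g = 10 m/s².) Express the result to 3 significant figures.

The moment of inertia is (1/2)MR², giving k ≡ I/(MR²) = 0.5.
Along the incline Mg sinθ − f = Ma, and torque about the center fR = Iα = kMR²(a/R) gives f = kMa.
Combining, a = g sinθ/(1+k) and f = kMa = kMg sinθ/(1+k).
f = 0.5 × 6.67 × 10 × sin12.9° / 1.5 ≈ 4.96 N.

f ≈ 4.96 N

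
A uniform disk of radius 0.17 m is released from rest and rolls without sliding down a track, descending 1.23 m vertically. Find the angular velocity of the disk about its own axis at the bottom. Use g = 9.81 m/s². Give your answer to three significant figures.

The moment of inertia is (1/2)MR², giving k ≡ I/(MR²) = 0.5.
Since it rolls without slipping, ω = v/R and KE = ½Mv² + ½Iω² = ½(1+k)Mv² = (3/4)Mv².
Energy conservation Mgh = ½(1+k)Mv² gives v = √(2gh/(1+k)) = √(2 × 9.81 × 1.23 / 1.5) = 4.011 m/s.
The angular speed follows from ω = v/R = 4.011/0.17 ≈ 23.6 rad/s.

ω ≈ 23.6 rad/s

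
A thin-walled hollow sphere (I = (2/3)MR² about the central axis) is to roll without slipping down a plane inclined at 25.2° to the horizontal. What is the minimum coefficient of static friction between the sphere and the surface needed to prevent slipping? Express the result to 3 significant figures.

With I = (2/3)MR², the ratio k = I/(MR²) is 2/3.
Along the incline Mg sinθ − f = Ma, and torque about the center fR = Iα = kMR²(a/R) gives f = kMa.
These give a = g sinθ/(1+k) and the required friction f = kMg sinθ/(1+k).
With N = Mg cosθ, the no-slip condition f ≤ μN gives μ_min = f/N = k tanθ/(1+k).
μ_min = (2/3) × tan25.2° / 1.667 ≈ 0.188.

μ_min ≈ 0.188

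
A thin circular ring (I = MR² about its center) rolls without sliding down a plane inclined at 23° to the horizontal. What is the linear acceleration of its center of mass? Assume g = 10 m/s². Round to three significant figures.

a ≈ 1.95 m/s²

The moment of inertia is MR², giving k ≡ I/(MR²) = 1.
Translational: Mg sinθ − f = Ma. Rotational about the CM: fR = Iα = kMRa, so f = kMa.
Eliminating f: Mg sinθ = (1+k)Ma, so a = g sinθ/(1+k) = 10 × sin23° / 2 ≈ 1.95 m/s².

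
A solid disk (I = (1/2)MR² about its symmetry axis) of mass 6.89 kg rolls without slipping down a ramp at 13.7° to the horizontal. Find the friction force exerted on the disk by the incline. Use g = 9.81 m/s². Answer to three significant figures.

For this body I = (1/2)MR², i.e. k = I/(MR²) = 0.5.
Along the incline Mg sinθ − f = Ma, and torque about the center fR = Iα = kMR²(a/R) gives f = kMa.
Combining, a = g sinθ/(1+k) and f = kMa = kMg sinθ/(1+k).
f = 0.5 × 6.89 × 9.81 × sin13.7° / 1.5 ≈ 5.34 N.

f ≈ 5.34 N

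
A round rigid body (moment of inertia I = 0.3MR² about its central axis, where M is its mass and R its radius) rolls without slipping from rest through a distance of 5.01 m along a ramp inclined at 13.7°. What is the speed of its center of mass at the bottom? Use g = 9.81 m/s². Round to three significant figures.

With I = 0.3MR², the ratio k = I/(MR²) is 0.3.
Since it rolls without slipping, ω = v/R and KE = ½Mv² + ½Iω² = ½(1+k)Mv² = (13/20)Mv².
The vertical drop is h = L sinθ = 5.01 × sin13.7° = 1.187 m.
Setting Mgh = (13/20)Mv² gives v = √(2gh/(1+k)) = √(2·9.81·1.187/1.3) ≈ 4.23 m/s.

v ≈ 4.23 m/s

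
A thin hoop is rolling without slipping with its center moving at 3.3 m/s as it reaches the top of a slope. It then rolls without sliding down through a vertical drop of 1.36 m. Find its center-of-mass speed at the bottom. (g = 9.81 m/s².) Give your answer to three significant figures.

v ≈ 4.92 m/s

For this body I = MR², i.e. k = I/(MR²) = 1.
Rolling without slipping gives ω = v/R, so the total kinetic energy is ½Mv² + ½Iω² = ½(1+k)Mv² = Mv².
Conserving energy between top and bottom: Mv² = Mv₀² + Mgh, hence v² = v₀² + 2gh/(1+k).
v = √(3.3² + 2×9.81×1.36/2) = √24.23 ≈ 4.92 m/s.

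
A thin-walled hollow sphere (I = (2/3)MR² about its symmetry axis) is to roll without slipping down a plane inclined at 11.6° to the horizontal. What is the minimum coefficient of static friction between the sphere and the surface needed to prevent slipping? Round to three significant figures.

μ_min ≈ 0.0821

The moment of inertia is (2/3)MR², giving k ≡ I/(MR²) = 2/3.
Newton's second law down the slope: Mg sinθ − f = Ma. The torque equation fR = Iα (with α = a/R) gives f = kMa.
These give a = g sinθ/(1+k) and the required friction f = kMg sinθ/(1+k).
The normal force is N = Mg cosθ, so μ_min = f/N = k tanθ/(1+k).
μ_min = (2/3) × tan11.6° / 1.667 ≈ 0.0821.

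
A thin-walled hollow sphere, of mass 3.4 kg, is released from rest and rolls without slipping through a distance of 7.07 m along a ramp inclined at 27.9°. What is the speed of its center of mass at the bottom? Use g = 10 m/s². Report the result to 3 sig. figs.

The moment of inertia is (2/3)MR², giving k ≡ I/(MR²) = 2/3.
The rolling condition ω = v/R makes the rotational term ½I(v/R)² = ½kMv², so KE_total = ½(1+k)Mv² = (5/6)Mv².
The vertical drop is h = L sinθ = 7.07 × sin27.9° = 3.308 m.
Setting Mgh = (5/6)Mv² gives v = √(2gh/(1+k)) = √(2·10·3.308/1.667) ≈ 6.30 m/s.

v ≈ 6.30 m/s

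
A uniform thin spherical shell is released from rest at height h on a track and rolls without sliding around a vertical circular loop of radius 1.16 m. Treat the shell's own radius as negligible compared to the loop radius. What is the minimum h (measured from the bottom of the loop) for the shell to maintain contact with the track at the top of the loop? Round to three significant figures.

h_min ≈ 3.29 m

Here I = (2/3)MR², so the shape factor k = I/(MR²) = 2/3.
At the top, contact is just lost when gravity alone supplies the centripetal force: Mg = Mv_top²/r, i.e. v_top² = gr.
With ω = v/R, the kinetic energy at speed v is ½(1+k)Mv² = (5/6)Mv².
Energy conservation from release (height h) to the top (height 2r): Mgh = Mg(2r) + (5/6)M·gr.
Thus h_min = 2r + (1+k)r/2 = r(2 + 1.667/2) = 1.16 × 2.833 ≈ 3.29 m.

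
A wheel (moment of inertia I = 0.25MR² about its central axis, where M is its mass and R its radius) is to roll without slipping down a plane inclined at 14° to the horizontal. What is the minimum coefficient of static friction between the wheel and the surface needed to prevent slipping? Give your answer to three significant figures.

For this body I = 0.25MR², i.e. k = I/(MR²) = 0.25.
Newton's second law down the slope: Mg sinθ − f = Ma. The torque equation fR = Iα (with α = a/R) gives f = kMa.
These give a = g sinθ/(1+k) and the required friction f = kMg sinθ/(1+k).
The normal force is N = Mg cosθ, so μ_min = f/N = k tanθ/(1+k).
μ_min = 0.25 × tan14° / 1.25 ≈ 0.0499.

μ_min ≈ 0.0499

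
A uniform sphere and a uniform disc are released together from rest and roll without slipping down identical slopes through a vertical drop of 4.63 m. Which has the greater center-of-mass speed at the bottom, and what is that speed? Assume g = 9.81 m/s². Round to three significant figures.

the uniform sphere, at v ≈ 8.06 m/s

For rolling without slipping, Mgh = ½(1+k)Mv² where k = I/(MR²), so v = √(2gh/(1+k)).
Uniform sphere: k = 0.4, giving v = √(2×9.81×4.63/1.4) = 8.055 m/s.
Uniform disc: k = 0.5, giving v = √(2×9.81×4.63/1.5) = 7.782 m/s.
The smaller k wins: the uniform sphere, at ≈ 8.06 m/s.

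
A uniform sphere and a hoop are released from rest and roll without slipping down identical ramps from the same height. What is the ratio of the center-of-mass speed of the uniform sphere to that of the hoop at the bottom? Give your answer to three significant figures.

Each satisfies Mgh = ½(1+k)Mv² with k = I/(MR²), so v ∝ 1/√(1+k).
For the uniform sphere k = 0.4; for the hoop k = 1.
v₁/v₂ = √((1+k₂)/(1+k₁)) = √(2/1.4) ≈ 1.20.

v_ratio ≈ 1.20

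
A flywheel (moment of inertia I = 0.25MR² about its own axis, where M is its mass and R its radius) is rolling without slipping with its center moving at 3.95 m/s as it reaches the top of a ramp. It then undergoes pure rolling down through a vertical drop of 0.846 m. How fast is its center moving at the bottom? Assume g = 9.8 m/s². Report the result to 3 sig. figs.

v ≈ 5.37 m/s

Here I = 0.25MR², so the shape factor k = I/(MR²) = 0.25.
The rolling condition ω = v/R makes the rotational term ½I(v/R)² = ½kMv², so KE_total = ½(1+k)Mv² = (5/8)Mv².
Conserving energy between top and bottom: (5/8)Mv² = (5/8)Mv₀² + Mgh, hence v² = v₀² + 2gh/(1+k).
v = √(3.95² + 2×9.8×0.846/1.25) = √28.87 ≈ 5.37 m/s.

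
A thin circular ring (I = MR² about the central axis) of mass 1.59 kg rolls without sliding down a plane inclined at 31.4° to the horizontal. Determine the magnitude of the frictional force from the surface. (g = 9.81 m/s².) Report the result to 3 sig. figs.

f ≈ 4.06 N

Here I = MR², so the shape factor k = I/(MR²) = 1.
Newton's second law down the slope: Mg sinθ − f = Ma. The torque equation fR = Iα (with α = a/R) gives f = kMa.
Combining, a = g sinθ/(1+k) and f = kMa = kMg sinθ/(1+k).
f = 1 × 1.59 × 9.81 × sin31.4° / 2 ≈ 4.06 N.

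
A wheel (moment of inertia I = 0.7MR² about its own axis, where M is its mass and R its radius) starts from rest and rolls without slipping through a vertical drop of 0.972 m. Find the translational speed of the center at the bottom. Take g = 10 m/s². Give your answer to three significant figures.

v ≈ 3.38 m/s

Here I = 0.7MR², so the shape factor k = I/(MR²) = 0.7.
The rolling condition ω = v/R makes the rotational term ½I(v/R)² = ½kMv², so KE_total = ½(1+k)Mv² = (17/20)Mv².
Setting Mgh = (17/20)Mv² gives v = √(2gh/(1+k)) = √(2·10·0.972/1.7) ≈ 3.38 m/s.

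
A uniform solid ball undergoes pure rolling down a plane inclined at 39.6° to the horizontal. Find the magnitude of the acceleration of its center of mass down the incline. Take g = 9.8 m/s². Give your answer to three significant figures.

For this body I = (2/5)MR², i.e. k = I/(MR²) = 0.4.
Newton's second law down the slope: Mg sinθ − f = Ma. The torque equation fR = Iα (with α = a/R) gives f = kMa.
Eliminating f: Mg sinθ = (1+k)Ma, so a = g sinθ/(1+k) = 9.8 × sin39.6° / 1.4 ≈ 4.46 m/s².

a ≈ 4.46 m/s²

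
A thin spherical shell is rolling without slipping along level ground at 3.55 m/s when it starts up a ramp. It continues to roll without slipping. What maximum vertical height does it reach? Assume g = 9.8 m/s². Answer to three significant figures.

With I = (2/3)MR², the ratio k = I/(MR²) is 2/3.
Since it rolls without slipping, ω = v/R and KE = ½Mv² + ½Iω² = ½(1+k)Mv² = (5/6)Mv².
All of this converts to potential energy at the highest point: (5/6)Mv₀² = Mgh.
Thus h = (1+k)v₀²/(2g) = 1.667 × 3.55² / (2 × 9.8) ≈ 1.07 m.

h ≈ 1.07 m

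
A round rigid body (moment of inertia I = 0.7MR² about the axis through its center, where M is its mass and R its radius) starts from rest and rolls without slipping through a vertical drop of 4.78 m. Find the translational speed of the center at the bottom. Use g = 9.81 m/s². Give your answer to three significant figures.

Here I = 0.7MR², so the shape factor k = I/(MR²) = 0.7.
Pure rolling means v = ωR; then KE = ½Mv² + ½I(v/R)² = ½(1+k)Mv² = (17/20)Mv².
Energy conservation: Mgh = (17/20)Mv², so v = √(2gh/(1+k)) = √(2 × 9.81 × 4.78 / 1.7) ≈ 7.43 m/s.

v ≈ 7.43 m/s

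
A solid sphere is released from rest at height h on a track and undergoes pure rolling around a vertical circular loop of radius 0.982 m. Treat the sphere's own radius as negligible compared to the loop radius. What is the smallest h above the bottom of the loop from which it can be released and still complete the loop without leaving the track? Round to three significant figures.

h_min ≈ 2.65 m

With I = (2/5)MR², the ratio k = I/(MR²) is 0.4.
At the top of the loop, the minimum-contact condition is Mg = Mv_top²/r, so v_top² = gr.
With ω = v/R, the kinetic energy at speed v is ½(1+k)Mv² = (7/10)Mv².
Energy conservation from release (height h) to the top (height 2r): Mgh = Mg(2r) + (7/10)M·gr.
Thus h_min = 2r + (1+k)r/2 = r(2 + 1.4/2) = 0.982 × 2.7 ≈ 2.65 m.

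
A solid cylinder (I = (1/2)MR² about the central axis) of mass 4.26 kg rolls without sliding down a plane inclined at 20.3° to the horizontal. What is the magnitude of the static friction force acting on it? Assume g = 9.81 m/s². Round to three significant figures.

f ≈ 4.83 N

With I = (1/2)MR², the ratio k = I/(MR²) is 0.5.
Along the incline Mg sinθ − f = Ma, and torque about the center fR = Iα = kMR²(a/R) gives f = kMa.
Combining, a = g sinθ/(1+k) and f = kMa = kMg sinθ/(1+k).
f = 0.5 × 4.26 × 9.81 × sin20.3° / 1.5 ≈ 4.83 N.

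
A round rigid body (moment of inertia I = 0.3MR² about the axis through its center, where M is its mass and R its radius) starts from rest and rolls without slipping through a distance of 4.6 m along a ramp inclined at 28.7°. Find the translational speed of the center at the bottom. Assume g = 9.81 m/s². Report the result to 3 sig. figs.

For this body I = 0.3MR², i.e. k = I/(MR²) = 0.3.
Rolling without slipping gives ω = v/R, so the total kinetic energy is ½Mv² + ½Iω² = ½(1+k)Mv² = (13/20)Mv².
The vertical drop is h = L sinθ = 4.6 × sin28.7° = 2.209 m.
Setting Mgh = (13/20)Mv² gives v = √(2gh/(1+k)) = √(2·9.81·2.209/1.3) ≈ 5.77 m/s.

v ≈ 5.77 m/s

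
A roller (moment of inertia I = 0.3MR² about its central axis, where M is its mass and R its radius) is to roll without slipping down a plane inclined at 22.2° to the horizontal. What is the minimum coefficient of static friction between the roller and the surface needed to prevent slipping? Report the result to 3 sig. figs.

μ_min ≈ 0.0942

For this body I = 0.3MR², i.e. k = I/(MR²) = 0.3.
Along the incline Mg sinθ − f = Ma, and torque about the center fR = Iα = kMR²(a/R) gives f = kMa.
These give a = g sinθ/(1+k) and the required friction f = kMg sinθ/(1+k).
With N = Mg cosθ, the no-slip condition f ≤ μN gives μ_min = f/N = k tanθ/(1+k).
μ_min = 0.3 × tan22.2° / 1.3 ≈ 0.0942.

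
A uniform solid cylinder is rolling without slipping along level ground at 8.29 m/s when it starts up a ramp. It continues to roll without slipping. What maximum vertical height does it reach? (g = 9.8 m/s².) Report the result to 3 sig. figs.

h ≈ 5.26 m

The moment of inertia is (1/2)MR², giving k ≡ I/(MR²) = 0.5.
Pure rolling means v = ωR; then KE = ½Mv² + ½I(v/R)² = ½(1+k)Mv² = (3/4)Mv².
At the top the kinetic energy is zero, so (3/4)Mv₀² = Mgh.
Thus h = (1+k)v₀²/(2g) = 1.5 × 8.29² / (2 × 9.8) ≈ 5.26 m.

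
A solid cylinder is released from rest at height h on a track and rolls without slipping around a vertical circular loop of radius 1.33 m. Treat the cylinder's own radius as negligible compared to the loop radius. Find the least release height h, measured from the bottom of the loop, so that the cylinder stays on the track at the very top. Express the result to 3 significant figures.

Here I = (1/2)MR², so the shape factor k = I/(MR²) = 0.5.
At the top, contact is just lost when gravity alone supplies the centripetal force: Mg = Mv_top²/r, i.e. v_top² = gr.
With ω = v/R, the kinetic energy at speed v is ½(1+k)Mv² = (3/4)Mv².
Energy conservation from release (height h) to the top (height 2r): Mgh = Mg(2r) + (3/4)M·gr.
Thus h_min = 2r + (1+k)r/2 = r(2 + 1.5/2) = 1.33 × 2.75 ≈ 3.66 m.

h_min ≈ 3.66 m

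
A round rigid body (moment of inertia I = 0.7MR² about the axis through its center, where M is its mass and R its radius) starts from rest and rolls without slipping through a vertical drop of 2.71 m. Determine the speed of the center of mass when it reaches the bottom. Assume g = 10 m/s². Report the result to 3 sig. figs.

The moment of inertia is 0.7MR², giving k ≡ I/(MR²) = 0.7.
Rolling without slipping gives ω = v/R, so the total kinetic energy is ½Mv² + ½Iω² = ½(1+k)Mv² = (17/20)Mv².
Energy conservation: Mgh = (17/20)Mv², so v = √(2gh/(1+k)) = √(2 × 10 × 2.71 / 1.7) ≈ 5.65 m/s.

v ≈ 5.65 m/s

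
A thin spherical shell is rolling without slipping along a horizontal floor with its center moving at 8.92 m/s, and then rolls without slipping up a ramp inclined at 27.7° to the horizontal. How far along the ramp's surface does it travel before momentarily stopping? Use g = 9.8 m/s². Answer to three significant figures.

The moment of inertia is (2/3)MR², giving k ≡ I/(MR²) = 2/3.
Pure rolling means v = ωR; then KE = ½Mv² + ½I(v/R)² = ½(1+k)Mv² = (5/6)Mv².
Setting this equal to Mgh gives the vertical rise h = (1+k)v₀²/(2g) = 1.667×8.92²/(2×9.8) = 6.766 m.
Along the incline, d = h/sinθ = 6.766/sin27.7° ≈ 14.6 m.

d ≈ 14.6 m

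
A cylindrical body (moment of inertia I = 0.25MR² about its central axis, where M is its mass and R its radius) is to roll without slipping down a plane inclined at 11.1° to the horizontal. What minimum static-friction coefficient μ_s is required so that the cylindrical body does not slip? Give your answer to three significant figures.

μ_min ≈ 0.0392

For this body I = 0.25MR², i.e. k = I/(MR²) = 0.25.
Translational: Mg sinθ − f = Ma. Rotational about the CM: fR = Iα = kMRa, so f = kMa.
These give a = g sinθ/(1+k) and the required friction f = kMg sinθ/(1+k).
The normal force is N = Mg cosθ, so μ_min = f/N = k tanθ/(1+k).
μ_min = 0.25 × tan11.1° / 1.25 ≈ 0.0392.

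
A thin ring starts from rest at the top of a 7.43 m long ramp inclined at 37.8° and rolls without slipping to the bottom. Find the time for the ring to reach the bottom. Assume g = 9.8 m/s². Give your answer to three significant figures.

t ≈ 2.22 s

Here I = MR², so the shape factor k = I/(MR²) = 1.
Along the incline Mg sinθ − f = Ma, and torque about the center fR = Iα = kMR²(a/R) gives f = kMa.
Hence a = g sinθ/(1+k) = 9.8×sin37.8°/2 = 3.003 m/s².
Starting from rest, L = ½at², so t = √(2L/a) = √(2×7.43/3.003) ≈ 2.22 s.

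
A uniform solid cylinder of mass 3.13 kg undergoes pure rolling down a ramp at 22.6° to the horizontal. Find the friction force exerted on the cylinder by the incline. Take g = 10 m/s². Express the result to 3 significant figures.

f ≈ 4.01 N

Here I = (1/2)MR², so the shape factor k = I/(MR²) = 0.5.
Along the incline Mg sinθ − f = Ma, and torque about the center fR = Iα = kMR²(a/R) gives f = kMa.
Combining, a = g sinθ/(1+k) and f = kMa = kMg sinθ/(1+k).
f = 0.5 × 3.13 × 10 × sin22.6° / 1.5 ≈ 4.01 N.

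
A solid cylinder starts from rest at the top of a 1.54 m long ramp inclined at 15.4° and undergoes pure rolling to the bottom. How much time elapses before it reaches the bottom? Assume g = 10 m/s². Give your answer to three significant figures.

t ≈ 1.32 s

With I = (1/2)MR², the ratio k = I/(MR²) is 0.5.
Along the incline Mg sinθ − f = Ma, and torque about the center fR = Iα = kMR²(a/R) gives f = kMa.
Hence a = g sinθ/(1+k) = 10×sin15.4°/1.5 = 1.77 m/s².
Starting from rest, L = ½at², so t = √(2L/a) = √(2×1.54/1.77) ≈ 1.32 s.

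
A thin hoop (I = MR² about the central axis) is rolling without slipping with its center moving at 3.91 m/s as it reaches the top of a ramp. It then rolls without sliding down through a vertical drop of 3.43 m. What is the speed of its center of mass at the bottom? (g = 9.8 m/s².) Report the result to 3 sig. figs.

v ≈ 6.99 m/s

With I = MR², the ratio k = I/(MR²) is 1.
Since it rolls without slipping, ω = v/R and KE = ½Mv² + ½Iω² = ½(1+k)Mv² = Mv².
Conserving energy between top and bottom: Mv² = Mv₀² + Mgh, hence v² = v₀² + 2gh/(1+k).
v = √(3.91² + 2×9.8×3.43/2) = √48.9 ≈ 6.99 m/s.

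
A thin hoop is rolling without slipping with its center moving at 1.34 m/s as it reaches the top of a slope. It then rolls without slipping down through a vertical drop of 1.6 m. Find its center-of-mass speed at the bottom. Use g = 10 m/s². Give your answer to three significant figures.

The moment of inertia is MR², giving k ≡ I/(MR²) = 1.
Pure rolling means v = ωR; then KE = ½Mv² + ½I(v/R)² = ½(1+k)Mv² = Mv².
Energy conservation: Mv₀² + Mgh = Mv², so v² = v₀² + 2gh/(1+k).
v = √(1.34² + 2×10×1.6/2) = √17.8 ≈ 4.22 m/s.

v ≈ 4.22 m/s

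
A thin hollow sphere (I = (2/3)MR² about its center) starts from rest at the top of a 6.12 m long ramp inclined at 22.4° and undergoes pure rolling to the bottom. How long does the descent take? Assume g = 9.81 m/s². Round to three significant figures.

For this body I = (2/3)MR², i.e. k = I/(MR²) = 2/3.
Translational: Mg sinθ − f = Ma. Rotational about the CM: fR = Iα = kMRa, so f = kMa.
Hence a = g sinθ/(1+k) = 9.81×sin22.4°/1.667 = 2.243 m/s².
With constant a from rest, t = √(2L/a) = √(2·6.12/2.243) ≈ 2.34 s.

t ≈ 2.34 s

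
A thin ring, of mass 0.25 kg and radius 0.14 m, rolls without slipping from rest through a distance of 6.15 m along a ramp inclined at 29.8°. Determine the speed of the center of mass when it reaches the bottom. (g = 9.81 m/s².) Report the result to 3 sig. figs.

v ≈ 5.48 m/s

The moment of inertia is MR², giving k ≡ I/(MR²) = 1.
The rolling condition ω = v/R makes the rotational term ½I(v/R)² = ½kMv², so KE_total = ½(1+k)Mv² = Mv².
The vertical drop is h = L sinθ = 6.15 × sin29.8° = 3.056 m.
Setting Mgh = Mv² gives v = √(2gh/(1+k)) = √(2·9.81·3.056/2) ≈ 5.48 m/s.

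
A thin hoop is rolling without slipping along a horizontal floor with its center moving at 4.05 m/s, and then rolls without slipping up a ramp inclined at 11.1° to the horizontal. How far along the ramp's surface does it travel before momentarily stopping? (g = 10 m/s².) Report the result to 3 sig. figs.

d ≈ 8.52 m

For this body I = MR², i.e. k = I/(MR²) = 1.
Pure rolling means v = ωR; then KE = ½Mv² + ½I(v/R)² = ½(1+k)Mv² = Mv².
Setting this equal to Mgh gives the vertical rise h = (1+k)v₀²/(2g) = 2×4.05²/(2×10) = 1.64 m.
The distance along the slope is d = h/sinθ = 1.64/sin11.1° ≈ 8.52 m.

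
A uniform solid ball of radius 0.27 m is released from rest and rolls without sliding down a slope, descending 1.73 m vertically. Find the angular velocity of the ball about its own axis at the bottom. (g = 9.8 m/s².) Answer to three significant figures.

Here I = (2/5)MR², so the shape factor k = I/(MR²) = 0.4.
Rolling without slipping gives ω = v/R, so the total kinetic energy is ½Mv² + ½Iω² = ½(1+k)Mv² = (7/10)Mv².
Energy conservation Mgh = ½(1+k)Mv² gives v = √(2gh/(1+k)) = √(2 × 9.8 × 1.73 / 1.4) = 4.921 m/s.
The angular speed follows from ω = v/R = 4.921/0.27 ≈ 18.2 rad/s.

ω ≈ 18.2 rad/s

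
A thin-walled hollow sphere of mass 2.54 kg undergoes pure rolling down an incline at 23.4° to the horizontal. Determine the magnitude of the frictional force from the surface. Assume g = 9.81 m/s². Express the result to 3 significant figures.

The moment of inertia is (2/3)MR², giving k ≡ I/(MR²) = 2/3.
Translational: Mg sinθ − f = Ma. Rotational about the CM: fR = Iα = kMRa, so f = kMa.
Combining, a = g sinθ/(1+k) and f = kMa = kMg sinθ/(1+k).
f = (2/3) × 2.54 × 9.81 × sin23.4° / 1.667 ≈ 3.96 N.

f ≈ 3.96 N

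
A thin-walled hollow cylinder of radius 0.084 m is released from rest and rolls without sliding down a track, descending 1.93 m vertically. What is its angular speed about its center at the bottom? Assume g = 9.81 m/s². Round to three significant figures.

ω ≈ 51.8 rad/s

Here I = MR², so the shape factor k = I/(MR²) = 1.
The rolling condition ω = v/R makes the rotational term ½I(v/R)² = ½kMv², so KE_total = ½(1+k)Mv² = Mv².
Energy conservation Mgh = ½(1+k)Mv² gives v = √(2gh/(1+k)) = √(2 × 9.81 × 1.93 / 2) = 4.351 m/s.
Then ω = v/R = 4.351 / 0.084 ≈ 51.8 rad/s.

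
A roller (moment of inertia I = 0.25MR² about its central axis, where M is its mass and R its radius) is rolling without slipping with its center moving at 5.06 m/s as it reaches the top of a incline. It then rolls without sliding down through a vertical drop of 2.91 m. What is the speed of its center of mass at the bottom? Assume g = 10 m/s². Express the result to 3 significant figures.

With I = 0.25MR², the ratio k = I/(MR²) is 0.25.
Rolling without slipping gives ω = v/R, so the total kinetic energy is ½Mv² + ½Iω² = ½(1+k)Mv² = (5/8)Mv².
Energy conservation: (5/8)Mv₀² + Mgh = (5/8)Mv², so v² = v₀² + 2gh/(1+k).
v = √(5.06² + 2×10×2.91/1.25) = √72.16 ≈ 8.49 m/s.

v ≈ 8.49 m/s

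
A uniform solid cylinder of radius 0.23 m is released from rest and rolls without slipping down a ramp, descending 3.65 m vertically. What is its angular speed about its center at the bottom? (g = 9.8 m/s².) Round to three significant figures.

ω ≈ 30.0 rad/s

With I = (1/2)MR², the ratio k = I/(MR²) is 0.5.
Pure rolling means v = ωR; then KE = ½Mv² + ½I(v/R)² = ½(1+k)Mv² = (3/4)Mv².
Energy conservation Mgh = ½(1+k)Mv² gives v = √(2gh/(1+k)) = √(2 × 9.8 × 3.65 / 1.5) = 6.906 m/s.
Then ω = v/R = 6.906 / 0.23 ≈ 30.0 rad/s.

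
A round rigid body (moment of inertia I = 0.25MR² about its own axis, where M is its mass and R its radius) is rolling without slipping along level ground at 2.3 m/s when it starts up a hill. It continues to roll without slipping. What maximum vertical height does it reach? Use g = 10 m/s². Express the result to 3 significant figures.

h ≈ 0.331 m

With I = 0.25MR², the ratio k = I/(MR²) is 0.25.
Pure rolling means v = ωR; then KE = ½Mv² + ½I(v/R)² = ½(1+k)Mv² = (5/8)Mv².
At the top the kinetic energy is zero, so (5/8)Mv₀² = Mgh.
Thus h = (1+k)v₀²/(2g) = 1.25 × 2.3² / (2 × 10) ≈ 0.331 m.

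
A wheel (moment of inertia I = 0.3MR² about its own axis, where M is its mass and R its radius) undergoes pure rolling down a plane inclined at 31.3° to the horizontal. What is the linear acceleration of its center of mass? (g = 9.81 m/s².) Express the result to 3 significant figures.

With I = 0.3MR², the ratio k = I/(MR²) is 0.3.
Translational: Mg sinθ − f = Ma. Rotational about the CM: fR = Iα = kMRa, so f = kMa.
Eliminating f: Mg sinθ = (1+k)Ma, so a = g sinθ/(1+k) = 9.81 × sin31.3° / 1.3 ≈ 3.92 m/s².

a ≈ 3.92 m/s²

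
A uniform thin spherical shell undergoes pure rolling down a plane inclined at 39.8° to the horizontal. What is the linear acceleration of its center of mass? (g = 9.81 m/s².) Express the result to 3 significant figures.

Here I = (2/3)MR², so the shape factor k = I/(MR²) = 2/3.
Along the incline Mg sinθ − f = Ma, and torque about the center fR = Iα = kMR²(a/R) gives f = kMa.
Eliminating f: Mg sinθ = (1+k)Ma, so a = g sinθ/(1+k) = 9.81 × sin39.8° / 1.667 ≈ 3.77 m/s².

a ≈ 3.77 m/s²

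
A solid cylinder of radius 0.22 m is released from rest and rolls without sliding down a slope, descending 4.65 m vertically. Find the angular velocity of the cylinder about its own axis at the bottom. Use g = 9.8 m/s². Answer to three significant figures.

ω ≈ 35.4 rad/s

For this body I = (1/2)MR², i.e. k = I/(MR²) = 0.5.
The rolling condition ω = v/R makes the rotational term ½I(v/R)² = ½kMv², so KE_total = ½(1+k)Mv² = (3/4)Mv².
Energy conservation Mgh = ½(1+k)Mv² gives v = √(2gh/(1+k)) = √(2 × 9.8 × 4.65 / 1.5) = 7.795 m/s.
The angular speed follows from ω = v/R = 7.795/0.22 ≈ 35.4 rad/s.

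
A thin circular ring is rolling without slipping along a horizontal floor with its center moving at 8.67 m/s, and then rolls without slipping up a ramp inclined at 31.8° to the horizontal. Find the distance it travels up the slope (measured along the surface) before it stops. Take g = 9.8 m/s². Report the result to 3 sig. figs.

d ≈ 14.6 m

Here I = MR², so the shape factor k = I/(MR²) = 1.
Since it rolls without slipping, ω = v/R and KE = ½Mv² + ½Iω² = ½(1+k)Mv² = Mv².
Setting this equal to Mgh gives the vertical rise h = (1+k)v₀²/(2g) = 2×8.67²/(2×9.8) = 7.67 m.
The distance along the slope is d = h/sinθ = 7.67/sin31.8° ≈ 14.6 m.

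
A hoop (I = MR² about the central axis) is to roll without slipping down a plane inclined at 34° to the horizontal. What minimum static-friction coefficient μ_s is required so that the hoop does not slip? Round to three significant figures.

μ_min ≈ 0.337

With I = MR², the ratio k = I/(MR²) is 1.
Along the incline Mg sinθ − f = Ma, and torque about the center fR = Iα = kMR²(a/R) gives f = kMa.
These give a = g sinθ/(1+k) and the required friction f = kMg sinθ/(1+k).
The normal force is N = Mg cosθ, so μ_min = f/N = k tanθ/(1+k).
μ_min = 1 × tan34° / 2 ≈ 0.337.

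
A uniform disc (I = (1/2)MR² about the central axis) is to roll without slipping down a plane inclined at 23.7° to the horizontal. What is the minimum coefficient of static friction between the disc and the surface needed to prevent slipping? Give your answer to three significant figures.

μ_min ≈ 0.146

For this body I = (1/2)MR², i.e. k = I/(MR²) = 0.5.
Along the incline Mg sinθ − f = Ma, and torque about the center fR = Iα = kMR²(a/R) gives f = kMa.
These give a = g sinθ/(1+k) and the required friction f = kMg sinθ/(1+k).
The normal force is N = Mg cosθ, so μ_min = f/N = k tanθ/(1+k).
μ_min = 0.5 × tan23.7° / 1.5 ≈ 0.146.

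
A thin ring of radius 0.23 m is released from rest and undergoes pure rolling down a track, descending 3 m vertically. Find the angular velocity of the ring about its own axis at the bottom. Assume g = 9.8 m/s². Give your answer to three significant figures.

ω ≈ 23.6 rad/s

For this body I = MR², i.e. k = I/(MR²) = 1.
Rolling without slipping gives ω = v/R, so the total kinetic energy is ½Mv² + ½Iω² = ½(1+k)Mv² = Mv².
Energy conservation Mgh = ½(1+k)Mv² gives v = √(2gh/(1+k)) = √(2 × 9.8 × 3 / 2) = 5.422 m/s.
Then ω = v/R = 5.422 / 0.23 ≈ 23.6 rad/s.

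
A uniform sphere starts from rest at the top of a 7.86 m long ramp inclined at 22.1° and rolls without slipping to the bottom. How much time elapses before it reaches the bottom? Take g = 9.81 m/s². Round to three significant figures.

The moment of inertia is (2/5)MR², giving k ≡ I/(MR²) = 0.4.
Newton's second law down the slope: Mg sinθ − f = Ma. The torque equation fR = Iα (with α = a/R) gives f = kMa.
Hence a = g sinθ/(1+k) = 9.81×sin22.1°/1.4 = 2.636 m/s².
Starting from rest, L = ½at², so t = √(2L/a) = √(2×7.86/2.636) ≈ 2.44 s.

t ≈ 2.44 s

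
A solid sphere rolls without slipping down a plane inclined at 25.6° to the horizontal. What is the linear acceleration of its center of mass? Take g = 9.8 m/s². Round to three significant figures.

The moment of inertia is (2/5)MR², giving k ≡ I/(MR²) = 0.4.
Along the incline Mg sinθ − f = Ma, and torque about the center fR = Iα = kMR²(a/R) gives f = kMa.
Eliminating f: Mg sinθ = (1+k)Ma, so a = g sinθ/(1+k) = 9.8 × sin25.6° / 1.4 ≈ 3.02 m/s².

a ≈ 3.02 m/s²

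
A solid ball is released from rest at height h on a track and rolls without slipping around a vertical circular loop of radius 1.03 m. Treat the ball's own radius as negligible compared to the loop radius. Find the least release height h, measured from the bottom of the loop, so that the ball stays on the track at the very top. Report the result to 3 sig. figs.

With I = (2/5)MR², the ratio k = I/(MR²) is 0.4.
At the top, contact is just lost when gravity alone supplies the centripetal force: Mg = Mv_top²/r, i.e. v_top² = gr.
With ω = v/R, the kinetic energy at speed v is ½(1+k)Mv² = (7/10)Mv².
Energy conservation from release (height h) to the top (height 2r): Mgh = Mg(2r) + (7/10)M·gr.
Thus h_min = 2r + (1+k)r/2 = r(2 + 1.4/2) = 1.03 × 2.7 ≈ 2.78 m.

h_min ≈ 2.78 m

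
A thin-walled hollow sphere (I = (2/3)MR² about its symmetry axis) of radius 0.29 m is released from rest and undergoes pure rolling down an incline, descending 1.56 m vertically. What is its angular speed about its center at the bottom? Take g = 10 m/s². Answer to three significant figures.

The moment of inertia is (2/3)MR², giving k ≡ I/(MR²) = 2/3.
Rolling without slipping gives ω = v/R, so the total kinetic energy is ½Mv² + ½Iω² = ½(1+k)Mv² = (5/6)Mv².
Energy conservation Mgh = ½(1+k)Mv² gives v = √(2gh/(1+k)) = √(2 × 10 × 1.56 / 1.667) = 4.327 m/s.
The angular speed follows from ω = v/R = 4.327/0.29 ≈ 14.9 rad/s.

ω ≈ 14.9 rad/s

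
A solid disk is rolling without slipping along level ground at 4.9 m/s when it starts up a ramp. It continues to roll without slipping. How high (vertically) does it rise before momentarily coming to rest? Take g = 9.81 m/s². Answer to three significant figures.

With I = (1/2)MR², the ratio k = I/(MR²) is 0.5.
The rolling condition ω = v/R makes the rotational term ½I(v/R)² = ½kMv², so KE_total = ½(1+k)Mv² = (3/4)Mv².
All of this converts to potential energy at the highest point: (3/4)Mv₀² = Mgh.
Thus h = (1+k)v₀²/(2g) = 1.5 × 4.9² / (2 × 9.81) ≈ 1.84 m.

h ≈ 1.84 m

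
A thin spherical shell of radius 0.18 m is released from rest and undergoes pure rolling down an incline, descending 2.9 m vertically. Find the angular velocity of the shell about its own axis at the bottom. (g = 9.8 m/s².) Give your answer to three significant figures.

Here I = (2/3)MR², so the shape factor k = I/(MR²) = 2/3.
The rolling condition ω = v/R makes the rotational term ½I(v/R)² = ½kMv², so KE_total = ½(1+k)Mv² = (5/6)Mv².
Energy conservation Mgh = ½(1+k)Mv² gives v = √(2gh/(1+k)) = √(2 × 9.8 × 2.9 / 1.667) = 5.84 m/s.
Then ω = v/R = 5.84 / 0.18 ≈ 32.4 rad/s.

ω ≈ 32.4 rad/s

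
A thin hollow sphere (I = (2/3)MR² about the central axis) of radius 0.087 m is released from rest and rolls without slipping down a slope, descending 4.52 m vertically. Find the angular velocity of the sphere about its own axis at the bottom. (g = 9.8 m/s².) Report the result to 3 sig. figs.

ω ≈ 83.8 rad/s

For this body I = (2/3)MR², i.e. k = I/(MR²) = 2/3.
Rolling without slipping gives ω = v/R, so the total kinetic energy is ½Mv² + ½Iω² = ½(1+k)Mv² = (5/6)Mv².
Energy conservation Mgh = ½(1+k)Mv² gives v = √(2gh/(1+k)) = √(2 × 9.8 × 4.52 / 1.667) = 7.291 m/s.
The angular speed follows from ω = v/R = 7.291/0.087 ≈ 83.8 rad/s.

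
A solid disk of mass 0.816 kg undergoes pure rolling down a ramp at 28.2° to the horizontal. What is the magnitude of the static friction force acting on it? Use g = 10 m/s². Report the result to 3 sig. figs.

Here I = (1/2)MR², so the shape factor k = I/(MR²) = 0.5.
Translational: Mg sinθ − f = Ma. Rotational about the CM: fR = Iα = kMRa, so f = kMa.
Combining, a = g sinθ/(1+k) and f = kMa = kMg sinθ/(1+k).
f = 0.5 × 0.816 × 10 × sin28.2° / 1.5 ≈ 1.29 N.

f ≈ 1.29 N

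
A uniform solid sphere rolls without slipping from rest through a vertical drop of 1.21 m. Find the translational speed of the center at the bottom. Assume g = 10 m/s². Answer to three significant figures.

For this body I = (2/5)MR², i.e. k = I/(MR²) = 0.4.
The rolling condition ω = v/R makes the rotational term ½I(v/R)² = ½kMv², so KE_total = ½(1+k)Mv² = (7/10)Mv².
Setting Mgh = (7/10)Mv² gives v = √(2gh/(1+k)) = √(2·10·1.21/1.4) ≈ 4.16 m/s.

v ≈ 4.16 m/s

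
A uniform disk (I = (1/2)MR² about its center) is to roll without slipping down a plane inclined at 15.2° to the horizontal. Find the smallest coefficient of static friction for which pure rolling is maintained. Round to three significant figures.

μ_min ≈ 0.0906

Here I = (1/2)MR², so the shape factor k = I/(MR²) = 0.5.
Along the incline Mg sinθ − f = Ma, and torque about the center fR = Iα = kMR²(a/R) gives f = kMa.
These give a = g sinθ/(1+k) and the required friction f = kMg sinθ/(1+k).
The normal force is N = Mg cosθ, so μ_min = f/N = k tanθ/(1+k).
μ_min = 0.5 × tan15.2° / 1.5 ≈ 0.0906.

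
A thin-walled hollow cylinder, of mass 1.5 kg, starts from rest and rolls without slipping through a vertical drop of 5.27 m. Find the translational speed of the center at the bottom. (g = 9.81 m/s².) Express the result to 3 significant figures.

v ≈ 7.19 m/s

With I = MR², the ratio k = I/(MR²) is 1.
Pure rolling means v = ωR; then KE = ½Mv² + ½I(v/R)² = ½(1+k)Mv² = Mv².
Setting Mgh = Mv² gives v = √(2gh/(1+k)) = √(2·9.81·5.27/2) ≈ 7.19 m/s.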